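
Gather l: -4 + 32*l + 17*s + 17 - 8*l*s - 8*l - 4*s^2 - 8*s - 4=l*(24 - 8*s) - 4*s^2 + 9*s + 9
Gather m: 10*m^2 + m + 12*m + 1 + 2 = 10*m^2 + 13*m + 3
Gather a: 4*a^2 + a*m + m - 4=4*a^2 + a*m + m - 4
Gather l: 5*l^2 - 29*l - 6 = 5*l^2 - 29*l - 6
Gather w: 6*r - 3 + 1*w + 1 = 6*r + w - 2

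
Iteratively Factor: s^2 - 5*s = (s)*(s - 5)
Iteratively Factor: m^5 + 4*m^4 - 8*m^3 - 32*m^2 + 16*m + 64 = (m + 2)*(m^4 + 2*m^3 - 12*m^2 - 8*m + 32) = (m + 2)*(m + 4)*(m^3 - 2*m^2 - 4*m + 8) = (m - 2)*(m + 2)*(m + 4)*(m^2 - 4) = (m - 2)^2*(m + 2)*(m + 4)*(m + 2)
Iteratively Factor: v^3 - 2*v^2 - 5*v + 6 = (v - 3)*(v^2 + v - 2) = (v - 3)*(v + 2)*(v - 1)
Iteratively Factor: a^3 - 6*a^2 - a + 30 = (a - 5)*(a^2 - a - 6) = (a - 5)*(a - 3)*(a + 2)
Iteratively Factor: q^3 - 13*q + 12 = (q + 4)*(q^2 - 4*q + 3) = (q - 3)*(q + 4)*(q - 1)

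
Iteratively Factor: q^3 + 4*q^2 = (q)*(q^2 + 4*q) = q^2*(q + 4)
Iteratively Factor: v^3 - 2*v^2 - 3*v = (v - 3)*(v^2 + v) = (v - 3)*(v + 1)*(v)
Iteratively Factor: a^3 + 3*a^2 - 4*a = (a)*(a^2 + 3*a - 4) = a*(a - 1)*(a + 4)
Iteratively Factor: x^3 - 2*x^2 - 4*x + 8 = (x + 2)*(x^2 - 4*x + 4) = (x - 2)*(x + 2)*(x - 2)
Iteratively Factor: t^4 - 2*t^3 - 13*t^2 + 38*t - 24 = (t - 2)*(t^3 - 13*t + 12) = (t - 3)*(t - 2)*(t^2 + 3*t - 4) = (t - 3)*(t - 2)*(t - 1)*(t + 4)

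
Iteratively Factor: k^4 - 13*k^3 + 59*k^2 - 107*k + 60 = (k - 5)*(k^3 - 8*k^2 + 19*k - 12) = (k - 5)*(k - 4)*(k^2 - 4*k + 3) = (k - 5)*(k - 4)*(k - 1)*(k - 3)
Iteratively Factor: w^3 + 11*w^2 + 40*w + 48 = (w + 3)*(w^2 + 8*w + 16) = (w + 3)*(w + 4)*(w + 4)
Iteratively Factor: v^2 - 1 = (v - 1)*(v + 1)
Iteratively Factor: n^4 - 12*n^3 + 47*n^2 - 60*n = (n - 4)*(n^3 - 8*n^2 + 15*n) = (n - 4)*(n - 3)*(n^2 - 5*n) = (n - 5)*(n - 4)*(n - 3)*(n)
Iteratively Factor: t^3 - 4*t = (t + 2)*(t^2 - 2*t) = t*(t + 2)*(t - 2)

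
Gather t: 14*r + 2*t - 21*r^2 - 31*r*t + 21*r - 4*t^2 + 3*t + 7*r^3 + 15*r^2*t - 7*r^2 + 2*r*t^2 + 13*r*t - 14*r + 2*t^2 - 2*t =7*r^3 - 28*r^2 + 21*r + t^2*(2*r - 2) + t*(15*r^2 - 18*r + 3)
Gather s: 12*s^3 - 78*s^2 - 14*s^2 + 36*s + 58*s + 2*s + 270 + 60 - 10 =12*s^3 - 92*s^2 + 96*s + 320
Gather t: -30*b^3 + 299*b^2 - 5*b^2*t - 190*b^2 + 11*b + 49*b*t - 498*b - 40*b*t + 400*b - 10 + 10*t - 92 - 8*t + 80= -30*b^3 + 109*b^2 - 87*b + t*(-5*b^2 + 9*b + 2) - 22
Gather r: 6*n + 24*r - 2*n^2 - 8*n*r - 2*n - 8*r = -2*n^2 + 4*n + r*(16 - 8*n)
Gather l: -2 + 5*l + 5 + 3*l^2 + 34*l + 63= 3*l^2 + 39*l + 66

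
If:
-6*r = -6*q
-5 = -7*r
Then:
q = 5/7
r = 5/7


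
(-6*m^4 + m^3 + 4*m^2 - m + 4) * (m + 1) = -6*m^5 - 5*m^4 + 5*m^3 + 3*m^2 + 3*m + 4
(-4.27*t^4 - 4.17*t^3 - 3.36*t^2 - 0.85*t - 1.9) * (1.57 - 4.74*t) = 20.2398*t^5 + 13.0619*t^4 + 9.3795*t^3 - 1.2462*t^2 + 7.6715*t - 2.983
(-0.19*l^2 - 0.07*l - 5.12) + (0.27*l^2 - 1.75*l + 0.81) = 0.08*l^2 - 1.82*l - 4.31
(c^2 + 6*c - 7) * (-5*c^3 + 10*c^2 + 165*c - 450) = -5*c^5 - 20*c^4 + 260*c^3 + 470*c^2 - 3855*c + 3150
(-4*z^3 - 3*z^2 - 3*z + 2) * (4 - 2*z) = 8*z^4 - 10*z^3 - 6*z^2 - 16*z + 8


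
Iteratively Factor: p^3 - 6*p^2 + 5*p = (p - 1)*(p^2 - 5*p) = p*(p - 1)*(p - 5)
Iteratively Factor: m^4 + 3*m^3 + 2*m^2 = (m)*(m^3 + 3*m^2 + 2*m) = m*(m + 1)*(m^2 + 2*m) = m*(m + 1)*(m + 2)*(m)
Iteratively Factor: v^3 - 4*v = (v)*(v^2 - 4) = v*(v + 2)*(v - 2)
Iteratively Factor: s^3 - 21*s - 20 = (s + 4)*(s^2 - 4*s - 5) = (s - 5)*(s + 4)*(s + 1)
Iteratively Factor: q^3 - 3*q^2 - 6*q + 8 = (q - 1)*(q^2 - 2*q - 8) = (q - 1)*(q + 2)*(q - 4)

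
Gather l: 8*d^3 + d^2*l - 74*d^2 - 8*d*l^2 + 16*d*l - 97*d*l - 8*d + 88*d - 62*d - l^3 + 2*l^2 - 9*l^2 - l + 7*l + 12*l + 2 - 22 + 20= 8*d^3 - 74*d^2 + 18*d - l^3 + l^2*(-8*d - 7) + l*(d^2 - 81*d + 18)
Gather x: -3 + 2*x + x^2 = x^2 + 2*x - 3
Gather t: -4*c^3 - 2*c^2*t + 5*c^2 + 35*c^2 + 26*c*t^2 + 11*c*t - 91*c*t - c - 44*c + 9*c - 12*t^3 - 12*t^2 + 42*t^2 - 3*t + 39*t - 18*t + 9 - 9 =-4*c^3 + 40*c^2 - 36*c - 12*t^3 + t^2*(26*c + 30) + t*(-2*c^2 - 80*c + 18)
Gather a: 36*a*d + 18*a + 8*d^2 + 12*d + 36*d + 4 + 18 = a*(36*d + 18) + 8*d^2 + 48*d + 22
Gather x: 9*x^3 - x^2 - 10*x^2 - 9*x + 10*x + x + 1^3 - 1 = 9*x^3 - 11*x^2 + 2*x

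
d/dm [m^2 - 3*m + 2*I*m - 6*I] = 2*m - 3 + 2*I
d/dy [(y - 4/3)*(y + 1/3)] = 2*y - 1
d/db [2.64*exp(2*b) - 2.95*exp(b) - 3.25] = (5.28*exp(b) - 2.95)*exp(b)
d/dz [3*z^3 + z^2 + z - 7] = 9*z^2 + 2*z + 1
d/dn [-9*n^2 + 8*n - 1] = 8 - 18*n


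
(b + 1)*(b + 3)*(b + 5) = b^3 + 9*b^2 + 23*b + 15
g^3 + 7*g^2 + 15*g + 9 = (g + 1)*(g + 3)^2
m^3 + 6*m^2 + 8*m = m*(m + 2)*(m + 4)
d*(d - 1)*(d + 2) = d^3 + d^2 - 2*d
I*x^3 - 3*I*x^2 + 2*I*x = x*(x - 2)*(I*x - I)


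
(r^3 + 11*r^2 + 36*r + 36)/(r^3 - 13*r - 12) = (r^2 + 8*r + 12)/(r^2 - 3*r - 4)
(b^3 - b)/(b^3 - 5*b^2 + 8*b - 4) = b*(b + 1)/(b^2 - 4*b + 4)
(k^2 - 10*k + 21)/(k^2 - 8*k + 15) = (k - 7)/(k - 5)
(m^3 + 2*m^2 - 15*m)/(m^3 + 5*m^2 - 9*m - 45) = m/(m + 3)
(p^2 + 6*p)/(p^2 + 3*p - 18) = p/(p - 3)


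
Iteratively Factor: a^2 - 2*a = (a - 2)*(a)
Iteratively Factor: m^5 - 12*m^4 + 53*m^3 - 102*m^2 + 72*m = (m - 2)*(m^4 - 10*m^3 + 33*m^2 - 36*m) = m*(m - 2)*(m^3 - 10*m^2 + 33*m - 36) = m*(m - 3)*(m - 2)*(m^2 - 7*m + 12) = m*(m - 3)^2*(m - 2)*(m - 4)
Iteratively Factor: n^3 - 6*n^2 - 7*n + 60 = (n - 4)*(n^2 - 2*n - 15) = (n - 5)*(n - 4)*(n + 3)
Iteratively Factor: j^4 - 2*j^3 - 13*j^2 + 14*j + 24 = (j - 2)*(j^3 - 13*j - 12) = (j - 2)*(j + 3)*(j^2 - 3*j - 4) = (j - 4)*(j - 2)*(j + 3)*(j + 1)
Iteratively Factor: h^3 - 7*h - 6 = (h + 2)*(h^2 - 2*h - 3) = (h + 1)*(h + 2)*(h - 3)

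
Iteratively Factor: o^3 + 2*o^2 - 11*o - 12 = (o + 4)*(o^2 - 2*o - 3) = (o + 1)*(o + 4)*(o - 3)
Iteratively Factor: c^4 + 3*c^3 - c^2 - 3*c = (c + 3)*(c^3 - c) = (c + 1)*(c + 3)*(c^2 - c) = (c - 1)*(c + 1)*(c + 3)*(c)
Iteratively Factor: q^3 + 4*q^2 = (q + 4)*(q^2) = q*(q + 4)*(q)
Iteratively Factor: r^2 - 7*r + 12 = (r - 4)*(r - 3)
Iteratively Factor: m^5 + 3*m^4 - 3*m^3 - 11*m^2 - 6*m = (m + 1)*(m^4 + 2*m^3 - 5*m^2 - 6*m) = (m + 1)^2*(m^3 + m^2 - 6*m) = (m + 1)^2*(m + 3)*(m^2 - 2*m) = m*(m + 1)^2*(m + 3)*(m - 2)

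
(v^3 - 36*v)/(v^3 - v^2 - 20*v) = (36 - v^2)/(-v^2 + v + 20)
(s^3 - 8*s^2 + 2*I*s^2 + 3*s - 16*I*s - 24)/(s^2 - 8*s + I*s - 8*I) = (s^2 + 2*I*s + 3)/(s + I)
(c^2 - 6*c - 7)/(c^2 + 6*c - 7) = (c^2 - 6*c - 7)/(c^2 + 6*c - 7)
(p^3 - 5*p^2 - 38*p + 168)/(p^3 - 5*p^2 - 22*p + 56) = (p^2 + 2*p - 24)/(p^2 + 2*p - 8)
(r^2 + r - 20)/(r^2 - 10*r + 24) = (r + 5)/(r - 6)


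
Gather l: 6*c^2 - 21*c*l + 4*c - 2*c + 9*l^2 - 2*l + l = 6*c^2 + 2*c + 9*l^2 + l*(-21*c - 1)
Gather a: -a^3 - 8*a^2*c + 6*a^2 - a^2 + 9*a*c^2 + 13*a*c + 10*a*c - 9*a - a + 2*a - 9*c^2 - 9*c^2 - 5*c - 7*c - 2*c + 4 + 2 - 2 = -a^3 + a^2*(5 - 8*c) + a*(9*c^2 + 23*c - 8) - 18*c^2 - 14*c + 4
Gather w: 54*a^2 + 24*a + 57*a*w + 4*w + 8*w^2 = 54*a^2 + 24*a + 8*w^2 + w*(57*a + 4)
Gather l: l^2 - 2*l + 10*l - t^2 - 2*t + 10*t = l^2 + 8*l - t^2 + 8*t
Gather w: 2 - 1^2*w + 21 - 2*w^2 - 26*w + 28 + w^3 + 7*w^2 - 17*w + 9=w^3 + 5*w^2 - 44*w + 60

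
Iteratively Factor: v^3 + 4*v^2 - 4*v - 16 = (v - 2)*(v^2 + 6*v + 8) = (v - 2)*(v + 4)*(v + 2)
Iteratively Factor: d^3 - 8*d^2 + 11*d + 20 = (d + 1)*(d^2 - 9*d + 20) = (d - 4)*(d + 1)*(d - 5)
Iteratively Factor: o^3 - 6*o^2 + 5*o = (o - 5)*(o^2 - o) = o*(o - 5)*(o - 1)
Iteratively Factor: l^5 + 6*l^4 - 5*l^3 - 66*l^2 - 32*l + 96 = (l - 3)*(l^4 + 9*l^3 + 22*l^2 - 32) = (l - 3)*(l + 2)*(l^3 + 7*l^2 + 8*l - 16) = (l - 3)*(l + 2)*(l + 4)*(l^2 + 3*l - 4) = (l - 3)*(l + 2)*(l + 4)^2*(l - 1)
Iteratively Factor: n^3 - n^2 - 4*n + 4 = (n + 2)*(n^2 - 3*n + 2) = (n - 2)*(n + 2)*(n - 1)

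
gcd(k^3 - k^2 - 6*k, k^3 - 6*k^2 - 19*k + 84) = k - 3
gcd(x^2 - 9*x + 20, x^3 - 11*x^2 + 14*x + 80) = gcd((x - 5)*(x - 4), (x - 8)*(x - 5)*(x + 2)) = x - 5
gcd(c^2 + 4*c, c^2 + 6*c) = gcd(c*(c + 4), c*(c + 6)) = c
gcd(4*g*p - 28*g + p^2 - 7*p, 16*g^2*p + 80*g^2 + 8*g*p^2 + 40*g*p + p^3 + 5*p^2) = 4*g + p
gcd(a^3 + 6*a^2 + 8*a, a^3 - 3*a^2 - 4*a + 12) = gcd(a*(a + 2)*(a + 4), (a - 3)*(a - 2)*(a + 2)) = a + 2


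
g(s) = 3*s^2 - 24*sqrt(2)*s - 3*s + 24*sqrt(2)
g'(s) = 6*s - 24*sqrt(2) - 3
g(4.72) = -73.59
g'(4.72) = -8.62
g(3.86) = -63.95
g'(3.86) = -13.78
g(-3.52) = 201.15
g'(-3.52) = -58.06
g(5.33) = -77.73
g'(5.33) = -4.96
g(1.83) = -23.61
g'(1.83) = -25.96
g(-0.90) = 69.62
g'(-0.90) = -42.34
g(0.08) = 31.01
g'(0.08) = -36.46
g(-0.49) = 52.76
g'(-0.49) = -39.88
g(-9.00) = 609.41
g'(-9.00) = -90.94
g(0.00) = 33.94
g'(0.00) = -36.94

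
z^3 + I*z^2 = z^2*(z + I)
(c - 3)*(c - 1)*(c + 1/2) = c^3 - 7*c^2/2 + c + 3/2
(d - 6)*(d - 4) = d^2 - 10*d + 24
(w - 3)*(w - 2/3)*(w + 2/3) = w^3 - 3*w^2 - 4*w/9 + 4/3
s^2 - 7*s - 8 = (s - 8)*(s + 1)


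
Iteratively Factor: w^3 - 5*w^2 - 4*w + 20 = (w - 2)*(w^2 - 3*w - 10) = (w - 5)*(w - 2)*(w + 2)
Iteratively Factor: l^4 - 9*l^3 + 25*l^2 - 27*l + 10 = (l - 5)*(l^3 - 4*l^2 + 5*l - 2) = (l - 5)*(l - 1)*(l^2 - 3*l + 2) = (l - 5)*(l - 2)*(l - 1)*(l - 1)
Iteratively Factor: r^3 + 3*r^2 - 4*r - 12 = (r + 2)*(r^2 + r - 6) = (r - 2)*(r + 2)*(r + 3)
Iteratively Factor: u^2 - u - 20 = (u + 4)*(u - 5)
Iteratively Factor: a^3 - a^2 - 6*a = (a - 3)*(a^2 + 2*a) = a*(a - 3)*(a + 2)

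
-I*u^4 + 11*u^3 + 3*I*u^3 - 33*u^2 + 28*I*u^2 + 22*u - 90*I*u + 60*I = (u - 2)*(u + 5*I)*(u + 6*I)*(-I*u + I)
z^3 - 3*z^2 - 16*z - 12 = (z - 6)*(z + 1)*(z + 2)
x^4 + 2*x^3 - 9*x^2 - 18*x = x*(x - 3)*(x + 2)*(x + 3)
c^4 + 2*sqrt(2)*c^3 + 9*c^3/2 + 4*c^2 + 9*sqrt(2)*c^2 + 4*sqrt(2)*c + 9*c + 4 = (c + 1/2)*(c + 4)*(c + sqrt(2))^2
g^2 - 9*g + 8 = (g - 8)*(g - 1)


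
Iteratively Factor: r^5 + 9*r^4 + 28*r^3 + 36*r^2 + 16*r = (r + 1)*(r^4 + 8*r^3 + 20*r^2 + 16*r) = r*(r + 1)*(r^3 + 8*r^2 + 20*r + 16) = r*(r + 1)*(r + 2)*(r^2 + 6*r + 8) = r*(r + 1)*(r + 2)^2*(r + 4)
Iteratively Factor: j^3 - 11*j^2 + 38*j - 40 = (j - 4)*(j^2 - 7*j + 10) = (j - 5)*(j - 4)*(j - 2)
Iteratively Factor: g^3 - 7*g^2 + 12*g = (g - 3)*(g^2 - 4*g) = g*(g - 3)*(g - 4)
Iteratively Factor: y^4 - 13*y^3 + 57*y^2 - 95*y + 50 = (y - 5)*(y^3 - 8*y^2 + 17*y - 10) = (y - 5)*(y - 1)*(y^2 - 7*y + 10) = (y - 5)^2*(y - 1)*(y - 2)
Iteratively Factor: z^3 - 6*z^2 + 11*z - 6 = (z - 1)*(z^2 - 5*z + 6) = (z - 2)*(z - 1)*(z - 3)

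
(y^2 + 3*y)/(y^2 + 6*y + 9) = y/(y + 3)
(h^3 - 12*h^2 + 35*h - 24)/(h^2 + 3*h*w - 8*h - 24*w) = (h^2 - 4*h + 3)/(h + 3*w)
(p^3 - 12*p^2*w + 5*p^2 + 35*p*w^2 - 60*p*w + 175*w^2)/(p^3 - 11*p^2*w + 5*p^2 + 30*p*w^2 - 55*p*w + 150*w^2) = (p - 7*w)/(p - 6*w)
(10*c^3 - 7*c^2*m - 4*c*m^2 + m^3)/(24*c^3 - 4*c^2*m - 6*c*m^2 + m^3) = (5*c^2 - 6*c*m + m^2)/(12*c^2 - 8*c*m + m^2)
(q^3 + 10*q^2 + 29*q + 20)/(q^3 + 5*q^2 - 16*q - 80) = (q + 1)/(q - 4)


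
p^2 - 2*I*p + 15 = (p - 5*I)*(p + 3*I)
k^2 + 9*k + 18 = (k + 3)*(k + 6)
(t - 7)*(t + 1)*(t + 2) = t^3 - 4*t^2 - 19*t - 14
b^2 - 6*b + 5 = (b - 5)*(b - 1)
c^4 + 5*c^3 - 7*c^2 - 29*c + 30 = (c - 2)*(c - 1)*(c + 3)*(c + 5)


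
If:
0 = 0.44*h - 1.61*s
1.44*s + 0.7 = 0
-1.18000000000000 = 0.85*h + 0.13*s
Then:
No Solution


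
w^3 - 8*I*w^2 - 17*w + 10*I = (w - 5*I)*(w - 2*I)*(w - I)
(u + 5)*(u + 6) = u^2 + 11*u + 30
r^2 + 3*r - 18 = (r - 3)*(r + 6)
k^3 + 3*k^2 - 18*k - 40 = (k - 4)*(k + 2)*(k + 5)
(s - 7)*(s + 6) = s^2 - s - 42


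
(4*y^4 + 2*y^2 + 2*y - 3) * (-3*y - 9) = -12*y^5 - 36*y^4 - 6*y^3 - 24*y^2 - 9*y + 27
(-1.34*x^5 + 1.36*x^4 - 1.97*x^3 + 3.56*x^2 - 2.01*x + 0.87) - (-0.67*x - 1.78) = -1.34*x^5 + 1.36*x^4 - 1.97*x^3 + 3.56*x^2 - 1.34*x + 2.65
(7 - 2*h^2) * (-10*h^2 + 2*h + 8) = 20*h^4 - 4*h^3 - 86*h^2 + 14*h + 56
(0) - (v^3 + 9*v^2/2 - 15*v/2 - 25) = -v^3 - 9*v^2/2 + 15*v/2 + 25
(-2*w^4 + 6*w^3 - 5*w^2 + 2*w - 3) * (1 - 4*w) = 8*w^5 - 26*w^4 + 26*w^3 - 13*w^2 + 14*w - 3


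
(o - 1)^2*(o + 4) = o^3 + 2*o^2 - 7*o + 4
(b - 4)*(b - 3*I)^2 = b^3 - 4*b^2 - 6*I*b^2 - 9*b + 24*I*b + 36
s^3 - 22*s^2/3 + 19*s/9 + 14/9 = (s - 7)*(s - 2/3)*(s + 1/3)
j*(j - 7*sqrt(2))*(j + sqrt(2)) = j^3 - 6*sqrt(2)*j^2 - 14*j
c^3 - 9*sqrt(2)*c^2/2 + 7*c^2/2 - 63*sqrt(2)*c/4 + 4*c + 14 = (c + 7/2)*(c - 4*sqrt(2))*(c - sqrt(2)/2)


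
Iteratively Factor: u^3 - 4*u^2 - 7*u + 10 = (u + 2)*(u^2 - 6*u + 5) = (u - 5)*(u + 2)*(u - 1)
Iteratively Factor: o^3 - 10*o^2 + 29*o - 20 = (o - 4)*(o^2 - 6*o + 5) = (o - 5)*(o - 4)*(o - 1)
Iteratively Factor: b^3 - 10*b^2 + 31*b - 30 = (b - 2)*(b^2 - 8*b + 15) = (b - 3)*(b - 2)*(b - 5)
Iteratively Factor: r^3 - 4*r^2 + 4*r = (r - 2)*(r^2 - 2*r) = r*(r - 2)*(r - 2)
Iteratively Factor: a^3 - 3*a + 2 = (a - 1)*(a^2 + a - 2) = (a - 1)*(a + 2)*(a - 1)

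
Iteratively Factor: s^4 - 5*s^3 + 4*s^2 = (s - 1)*(s^3 - 4*s^2) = s*(s - 1)*(s^2 - 4*s) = s^2*(s - 1)*(s - 4)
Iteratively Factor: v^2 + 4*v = (v + 4)*(v)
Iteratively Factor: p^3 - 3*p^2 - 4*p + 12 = (p - 3)*(p^2 - 4) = (p - 3)*(p + 2)*(p - 2)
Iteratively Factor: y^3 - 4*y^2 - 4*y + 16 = (y + 2)*(y^2 - 6*y + 8) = (y - 2)*(y + 2)*(y - 4)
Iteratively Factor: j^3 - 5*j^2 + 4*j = (j - 1)*(j^2 - 4*j) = j*(j - 1)*(j - 4)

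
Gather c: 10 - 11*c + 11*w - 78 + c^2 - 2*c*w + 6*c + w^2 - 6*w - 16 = c^2 + c*(-2*w - 5) + w^2 + 5*w - 84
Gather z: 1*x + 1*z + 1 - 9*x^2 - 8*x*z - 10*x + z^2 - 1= -9*x^2 - 9*x + z^2 + z*(1 - 8*x)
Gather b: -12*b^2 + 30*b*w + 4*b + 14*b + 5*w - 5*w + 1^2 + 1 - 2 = -12*b^2 + b*(30*w + 18)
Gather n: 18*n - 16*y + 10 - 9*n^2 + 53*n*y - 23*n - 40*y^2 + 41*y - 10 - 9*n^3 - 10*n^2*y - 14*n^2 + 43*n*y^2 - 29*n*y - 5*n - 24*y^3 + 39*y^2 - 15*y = -9*n^3 + n^2*(-10*y - 23) + n*(43*y^2 + 24*y - 10) - 24*y^3 - y^2 + 10*y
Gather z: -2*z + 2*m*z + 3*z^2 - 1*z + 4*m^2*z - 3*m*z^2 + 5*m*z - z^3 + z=-z^3 + z^2*(3 - 3*m) + z*(4*m^2 + 7*m - 2)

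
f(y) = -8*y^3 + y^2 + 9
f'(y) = -24*y^2 + 2*y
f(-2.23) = 102.69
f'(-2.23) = -123.81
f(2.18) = -69.13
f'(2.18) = -109.70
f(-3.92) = 506.26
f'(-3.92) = -376.63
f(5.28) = -1140.71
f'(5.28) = -658.52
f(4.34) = -626.14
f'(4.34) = -443.37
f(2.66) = -134.49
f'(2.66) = -164.49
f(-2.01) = 78.00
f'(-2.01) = -100.98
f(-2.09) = 86.40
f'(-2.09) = -109.01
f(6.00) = -1683.00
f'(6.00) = -852.00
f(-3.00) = 234.00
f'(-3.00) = -222.00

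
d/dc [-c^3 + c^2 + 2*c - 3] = -3*c^2 + 2*c + 2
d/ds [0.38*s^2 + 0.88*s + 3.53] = 0.76*s + 0.88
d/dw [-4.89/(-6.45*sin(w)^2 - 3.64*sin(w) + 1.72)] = -(63.081*sin(w) + 17.7996)*cos(w)/(6.45*sin(w)^2 + 3.64*sin(w) - 1.72)^2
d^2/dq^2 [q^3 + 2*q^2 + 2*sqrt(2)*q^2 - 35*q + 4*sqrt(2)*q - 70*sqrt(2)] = 6*q + 4 + 4*sqrt(2)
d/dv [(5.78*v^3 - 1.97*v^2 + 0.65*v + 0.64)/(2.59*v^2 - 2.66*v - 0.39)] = (14.9702*v^4 - 30.7496*v^3 - 3.2059*v^2 - 1.7786*v + 1.4489)/(6.7081*v^4 - 13.7788*v^3 + 5.0554*v^2 + 2.0748*v + 0.1521)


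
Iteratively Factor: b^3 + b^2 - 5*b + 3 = (b - 1)*(b^2 + 2*b - 3) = (b - 1)*(b + 3)*(b - 1)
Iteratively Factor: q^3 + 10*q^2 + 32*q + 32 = (q + 2)*(q^2 + 8*q + 16) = (q + 2)*(q + 4)*(q + 4)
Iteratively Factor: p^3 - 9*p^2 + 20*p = (p - 4)*(p^2 - 5*p) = p*(p - 4)*(p - 5)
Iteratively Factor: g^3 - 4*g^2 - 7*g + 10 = (g - 1)*(g^2 - 3*g - 10) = (g - 5)*(g - 1)*(g + 2)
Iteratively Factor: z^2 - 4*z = (z)*(z - 4)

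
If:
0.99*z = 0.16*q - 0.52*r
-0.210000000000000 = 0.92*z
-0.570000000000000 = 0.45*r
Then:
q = -5.53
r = -1.27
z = -0.23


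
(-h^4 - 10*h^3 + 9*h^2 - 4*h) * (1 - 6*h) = 6*h^5 + 59*h^4 - 64*h^3 + 33*h^2 - 4*h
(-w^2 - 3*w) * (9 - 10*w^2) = 10*w^4 + 30*w^3 - 9*w^2 - 27*w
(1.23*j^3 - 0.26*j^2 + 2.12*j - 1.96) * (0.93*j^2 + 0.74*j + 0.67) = 1.1439*j^5 + 0.6684*j^4 + 2.6033*j^3 - 0.4282*j^2 - 0.0299999999999998*j - 1.3132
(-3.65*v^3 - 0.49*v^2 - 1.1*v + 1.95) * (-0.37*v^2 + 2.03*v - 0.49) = 1.3505*v^5 - 7.2282*v^4 + 1.2008*v^3 - 2.7144*v^2 + 4.4975*v - 0.9555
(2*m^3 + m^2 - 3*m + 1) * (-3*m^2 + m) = -6*m^5 - m^4 + 10*m^3 - 6*m^2 + m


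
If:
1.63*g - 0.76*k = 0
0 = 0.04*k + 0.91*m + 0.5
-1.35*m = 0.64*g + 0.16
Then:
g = 1.13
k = 2.43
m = -0.66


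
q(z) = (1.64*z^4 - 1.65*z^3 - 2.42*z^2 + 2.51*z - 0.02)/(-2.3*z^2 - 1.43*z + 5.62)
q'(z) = (4.6*z + 1.43)*(1.64*z^4 - 1.65*z^3 - 2.42*z^2 + 2.51*z - 0.02)/(-2.3*z^2 - 1.43*z + 5.62)^2 + (6.56*z^3 - 4.95*z^2 - 4.84*z + 2.51)/(-2.3*z^2 - 1.43*z + 5.62)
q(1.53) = -0.63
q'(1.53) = -0.85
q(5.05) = -13.36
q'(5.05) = -6.09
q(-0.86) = -0.39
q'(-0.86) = -0.03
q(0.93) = 0.05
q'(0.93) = -0.30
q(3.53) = -5.72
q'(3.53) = -3.96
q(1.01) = 0.03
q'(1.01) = -0.27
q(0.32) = 0.10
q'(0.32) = 0.20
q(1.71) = -0.84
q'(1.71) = -1.35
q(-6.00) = -34.69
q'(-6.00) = 9.56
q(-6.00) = -34.69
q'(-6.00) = 9.56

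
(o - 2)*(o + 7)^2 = o^3 + 12*o^2 + 21*o - 98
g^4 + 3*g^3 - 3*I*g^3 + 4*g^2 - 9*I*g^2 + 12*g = g*(g + 3)*(g - 4*I)*(g + I)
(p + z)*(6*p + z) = 6*p^2 + 7*p*z + z^2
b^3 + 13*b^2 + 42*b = b*(b + 6)*(b + 7)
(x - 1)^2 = x^2 - 2*x + 1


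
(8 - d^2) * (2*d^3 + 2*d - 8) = -2*d^5 + 14*d^3 + 8*d^2 + 16*d - 64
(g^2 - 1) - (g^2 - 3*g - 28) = 3*g + 27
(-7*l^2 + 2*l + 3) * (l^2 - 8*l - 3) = -7*l^4 + 58*l^3 + 8*l^2 - 30*l - 9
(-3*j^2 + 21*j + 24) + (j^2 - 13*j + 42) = -2*j^2 + 8*j + 66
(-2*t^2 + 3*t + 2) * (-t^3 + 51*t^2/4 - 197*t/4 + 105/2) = 2*t^5 - 57*t^4/2 + 539*t^3/4 - 909*t^2/4 + 59*t + 105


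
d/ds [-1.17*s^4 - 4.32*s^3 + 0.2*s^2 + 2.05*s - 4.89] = -4.68*s^3 - 12.96*s^2 + 0.4*s + 2.05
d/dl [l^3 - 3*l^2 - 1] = 3*l*(l - 2)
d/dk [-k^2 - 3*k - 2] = -2*k - 3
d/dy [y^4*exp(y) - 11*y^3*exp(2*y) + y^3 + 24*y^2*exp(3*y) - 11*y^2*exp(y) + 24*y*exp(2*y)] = y^4*exp(y) - 22*y^3*exp(2*y) + 4*y^3*exp(y) + 72*y^2*exp(3*y) - 33*y^2*exp(2*y) - 11*y^2*exp(y) + 3*y^2 + 48*y*exp(3*y) + 48*y*exp(2*y) - 22*y*exp(y) + 24*exp(2*y)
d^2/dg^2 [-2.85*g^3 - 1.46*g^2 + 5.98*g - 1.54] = -17.1*g - 2.92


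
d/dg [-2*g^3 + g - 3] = 1 - 6*g^2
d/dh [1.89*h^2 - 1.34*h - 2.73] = 3.78*h - 1.34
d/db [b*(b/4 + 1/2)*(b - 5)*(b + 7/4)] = b^3 - 15*b^2/16 - 61*b/8 - 35/8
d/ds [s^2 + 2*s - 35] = 2*s + 2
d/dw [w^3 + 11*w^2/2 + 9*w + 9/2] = 3*w^2 + 11*w + 9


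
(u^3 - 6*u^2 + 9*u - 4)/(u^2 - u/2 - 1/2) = 2*(u^2 - 5*u + 4)/(2*u + 1)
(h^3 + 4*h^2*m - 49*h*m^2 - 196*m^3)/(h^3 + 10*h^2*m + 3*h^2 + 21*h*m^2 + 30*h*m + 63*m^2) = (h^2 - 3*h*m - 28*m^2)/(h^2 + 3*h*m + 3*h + 9*m)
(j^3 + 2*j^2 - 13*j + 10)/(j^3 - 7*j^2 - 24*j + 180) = (j^2 - 3*j + 2)/(j^2 - 12*j + 36)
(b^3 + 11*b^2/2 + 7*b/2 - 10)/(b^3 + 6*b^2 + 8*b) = (2*b^2 + 3*b - 5)/(2*b*(b + 2))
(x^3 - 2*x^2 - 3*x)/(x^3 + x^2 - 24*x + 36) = x*(x + 1)/(x^2 + 4*x - 12)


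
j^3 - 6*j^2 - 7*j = j*(j - 7)*(j + 1)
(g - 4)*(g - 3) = g^2 - 7*g + 12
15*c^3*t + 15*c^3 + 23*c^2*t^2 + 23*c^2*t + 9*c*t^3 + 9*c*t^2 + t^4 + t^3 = (c + t)*(3*c + t)*(5*c + t)*(t + 1)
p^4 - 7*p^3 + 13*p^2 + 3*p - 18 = (p - 3)^2*(p - 2)*(p + 1)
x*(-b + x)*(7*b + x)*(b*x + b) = -7*b^3*x^2 - 7*b^3*x + 6*b^2*x^3 + 6*b^2*x^2 + b*x^4 + b*x^3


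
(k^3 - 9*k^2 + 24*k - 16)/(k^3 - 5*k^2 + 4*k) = (k - 4)/k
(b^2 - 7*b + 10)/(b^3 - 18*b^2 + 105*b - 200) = (b - 2)/(b^2 - 13*b + 40)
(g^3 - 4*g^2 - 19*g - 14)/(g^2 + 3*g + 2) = g - 7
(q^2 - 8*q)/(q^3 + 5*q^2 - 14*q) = (q - 8)/(q^2 + 5*q - 14)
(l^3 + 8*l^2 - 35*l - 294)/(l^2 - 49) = (l^2 + l - 42)/(l - 7)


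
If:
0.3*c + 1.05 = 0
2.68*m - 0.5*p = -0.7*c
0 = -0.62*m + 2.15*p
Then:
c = -3.50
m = 0.97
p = 0.28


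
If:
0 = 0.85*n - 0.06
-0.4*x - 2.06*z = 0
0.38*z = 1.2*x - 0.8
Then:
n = 0.07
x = 0.63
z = -0.12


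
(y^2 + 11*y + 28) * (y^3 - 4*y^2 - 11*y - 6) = y^5 + 7*y^4 - 27*y^3 - 239*y^2 - 374*y - 168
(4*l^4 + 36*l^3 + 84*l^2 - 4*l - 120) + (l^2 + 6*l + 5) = 4*l^4 + 36*l^3 + 85*l^2 + 2*l - 115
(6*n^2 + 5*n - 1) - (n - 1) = 6*n^2 + 4*n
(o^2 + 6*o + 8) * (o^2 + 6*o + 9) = o^4 + 12*o^3 + 53*o^2 + 102*o + 72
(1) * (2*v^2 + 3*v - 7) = 2*v^2 + 3*v - 7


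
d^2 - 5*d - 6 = (d - 6)*(d + 1)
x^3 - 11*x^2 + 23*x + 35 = (x - 7)*(x - 5)*(x + 1)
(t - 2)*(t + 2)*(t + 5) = t^3 + 5*t^2 - 4*t - 20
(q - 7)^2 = q^2 - 14*q + 49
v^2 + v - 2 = (v - 1)*(v + 2)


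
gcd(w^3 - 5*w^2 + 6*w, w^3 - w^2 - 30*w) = w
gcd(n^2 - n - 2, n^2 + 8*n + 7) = n + 1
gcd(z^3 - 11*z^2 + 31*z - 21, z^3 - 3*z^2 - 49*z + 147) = z^2 - 10*z + 21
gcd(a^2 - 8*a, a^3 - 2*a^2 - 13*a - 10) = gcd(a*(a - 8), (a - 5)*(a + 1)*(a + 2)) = 1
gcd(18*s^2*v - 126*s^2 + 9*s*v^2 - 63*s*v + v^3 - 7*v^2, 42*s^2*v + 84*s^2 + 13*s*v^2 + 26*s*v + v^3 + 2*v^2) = 6*s + v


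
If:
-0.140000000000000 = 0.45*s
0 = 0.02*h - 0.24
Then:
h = 12.00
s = -0.31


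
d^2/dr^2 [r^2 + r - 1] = 2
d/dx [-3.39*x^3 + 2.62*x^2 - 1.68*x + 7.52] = -10.17*x^2 + 5.24*x - 1.68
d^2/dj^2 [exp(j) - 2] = exp(j)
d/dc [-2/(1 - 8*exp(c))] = -16*exp(c)/(8*exp(c) - 1)^2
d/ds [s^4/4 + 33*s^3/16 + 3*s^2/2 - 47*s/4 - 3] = s^3 + 99*s^2/16 + 3*s - 47/4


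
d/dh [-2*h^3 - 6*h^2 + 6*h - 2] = -6*h^2 - 12*h + 6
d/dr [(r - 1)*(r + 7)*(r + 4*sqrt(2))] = 3*r^2 + 8*sqrt(2)*r + 12*r - 7 + 24*sqrt(2)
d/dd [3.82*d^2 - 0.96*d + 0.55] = 7.64*d - 0.96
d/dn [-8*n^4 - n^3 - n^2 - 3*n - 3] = -32*n^3 - 3*n^2 - 2*n - 3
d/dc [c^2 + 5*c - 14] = 2*c + 5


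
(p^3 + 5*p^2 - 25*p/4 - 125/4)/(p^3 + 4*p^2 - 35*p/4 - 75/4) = (2*p + 5)/(2*p + 3)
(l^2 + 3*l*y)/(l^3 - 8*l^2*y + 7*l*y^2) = (l + 3*y)/(l^2 - 8*l*y + 7*y^2)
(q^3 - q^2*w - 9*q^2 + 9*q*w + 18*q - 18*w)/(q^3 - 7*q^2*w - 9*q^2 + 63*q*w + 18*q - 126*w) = (q - w)/(q - 7*w)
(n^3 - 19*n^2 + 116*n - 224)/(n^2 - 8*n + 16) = (n^2 - 15*n + 56)/(n - 4)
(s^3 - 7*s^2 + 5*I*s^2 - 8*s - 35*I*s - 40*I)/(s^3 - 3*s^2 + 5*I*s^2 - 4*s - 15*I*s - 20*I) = (s - 8)/(s - 4)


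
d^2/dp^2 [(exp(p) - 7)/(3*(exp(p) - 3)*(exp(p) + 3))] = (exp(4*p) - 28*exp(3*p) + 54*exp(2*p) - 252*exp(p) + 81)*exp(p)/(3*(exp(6*p) - 27*exp(4*p) + 243*exp(2*p) - 729))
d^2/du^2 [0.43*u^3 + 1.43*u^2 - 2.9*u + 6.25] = 2.58*u + 2.86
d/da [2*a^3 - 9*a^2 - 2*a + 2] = 6*a^2 - 18*a - 2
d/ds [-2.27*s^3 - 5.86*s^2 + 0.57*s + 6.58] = -6.81*s^2 - 11.72*s + 0.57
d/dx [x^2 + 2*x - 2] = 2*x + 2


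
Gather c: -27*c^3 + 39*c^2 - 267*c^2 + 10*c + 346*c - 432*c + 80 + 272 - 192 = -27*c^3 - 228*c^2 - 76*c + 160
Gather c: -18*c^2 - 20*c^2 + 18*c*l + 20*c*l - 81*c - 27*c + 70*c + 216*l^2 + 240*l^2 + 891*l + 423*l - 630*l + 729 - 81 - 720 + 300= -38*c^2 + c*(38*l - 38) + 456*l^2 + 684*l + 228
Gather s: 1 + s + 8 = s + 9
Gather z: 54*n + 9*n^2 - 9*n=9*n^2 + 45*n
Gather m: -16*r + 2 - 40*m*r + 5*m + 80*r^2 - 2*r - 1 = m*(5 - 40*r) + 80*r^2 - 18*r + 1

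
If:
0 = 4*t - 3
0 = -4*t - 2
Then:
No Solution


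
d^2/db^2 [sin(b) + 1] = -sin(b)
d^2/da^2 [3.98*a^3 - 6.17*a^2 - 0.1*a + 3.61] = 23.88*a - 12.34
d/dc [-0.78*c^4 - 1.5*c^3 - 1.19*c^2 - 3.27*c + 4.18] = -3.12*c^3 - 4.5*c^2 - 2.38*c - 3.27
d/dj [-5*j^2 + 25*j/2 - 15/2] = 25/2 - 10*j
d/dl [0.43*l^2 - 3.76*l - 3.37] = 0.86*l - 3.76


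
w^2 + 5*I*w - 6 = (w + 2*I)*(w + 3*I)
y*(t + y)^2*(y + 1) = t^2*y^2 + t^2*y + 2*t*y^3 + 2*t*y^2 + y^4 + y^3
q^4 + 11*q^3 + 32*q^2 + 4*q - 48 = (q - 1)*(q + 2)*(q + 4)*(q + 6)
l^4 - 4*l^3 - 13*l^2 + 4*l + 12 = (l - 6)*(l - 1)*(l + 1)*(l + 2)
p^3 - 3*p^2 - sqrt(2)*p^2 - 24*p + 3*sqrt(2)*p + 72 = (p - 3)*(p - 4*sqrt(2))*(p + 3*sqrt(2))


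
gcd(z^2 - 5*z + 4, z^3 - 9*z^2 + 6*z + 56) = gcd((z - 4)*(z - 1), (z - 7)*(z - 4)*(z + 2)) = z - 4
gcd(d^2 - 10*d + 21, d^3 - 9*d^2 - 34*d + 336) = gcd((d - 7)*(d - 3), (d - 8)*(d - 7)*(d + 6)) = d - 7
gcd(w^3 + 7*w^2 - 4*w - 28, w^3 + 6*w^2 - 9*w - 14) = w^2 + 5*w - 14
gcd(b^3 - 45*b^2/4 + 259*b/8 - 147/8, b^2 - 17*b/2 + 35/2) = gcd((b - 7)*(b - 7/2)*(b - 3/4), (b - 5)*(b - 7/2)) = b - 7/2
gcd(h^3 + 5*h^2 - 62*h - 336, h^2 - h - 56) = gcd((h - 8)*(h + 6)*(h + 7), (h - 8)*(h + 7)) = h^2 - h - 56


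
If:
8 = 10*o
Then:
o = 4/5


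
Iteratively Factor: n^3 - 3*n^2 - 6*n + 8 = (n + 2)*(n^2 - 5*n + 4) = (n - 1)*(n + 2)*(n - 4)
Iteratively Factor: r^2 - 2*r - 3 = (r - 3)*(r + 1)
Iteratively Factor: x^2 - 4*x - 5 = (x + 1)*(x - 5)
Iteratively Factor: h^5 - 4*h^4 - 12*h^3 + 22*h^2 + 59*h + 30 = (h + 1)*(h^4 - 5*h^3 - 7*h^2 + 29*h + 30) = (h - 5)*(h + 1)*(h^3 - 7*h - 6) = (h - 5)*(h + 1)*(h + 2)*(h^2 - 2*h - 3) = (h - 5)*(h - 3)*(h + 1)*(h + 2)*(h + 1)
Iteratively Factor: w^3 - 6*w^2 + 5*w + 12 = (w - 4)*(w^2 - 2*w - 3) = (w - 4)*(w + 1)*(w - 3)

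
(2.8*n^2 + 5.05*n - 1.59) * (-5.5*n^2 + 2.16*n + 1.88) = -15.4*n^4 - 21.727*n^3 + 24.917*n^2 + 6.0596*n - 2.9892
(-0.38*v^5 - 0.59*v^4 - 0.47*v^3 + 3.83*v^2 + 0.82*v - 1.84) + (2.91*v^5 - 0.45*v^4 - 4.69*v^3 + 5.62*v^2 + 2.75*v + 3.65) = 2.53*v^5 - 1.04*v^4 - 5.16*v^3 + 9.45*v^2 + 3.57*v + 1.81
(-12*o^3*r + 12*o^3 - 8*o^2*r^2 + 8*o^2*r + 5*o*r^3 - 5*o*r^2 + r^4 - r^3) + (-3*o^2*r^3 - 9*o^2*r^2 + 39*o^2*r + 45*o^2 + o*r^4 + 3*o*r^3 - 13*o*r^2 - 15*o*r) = -12*o^3*r + 12*o^3 - 3*o^2*r^3 - 17*o^2*r^2 + 47*o^2*r + 45*o^2 + o*r^4 + 8*o*r^3 - 18*o*r^2 - 15*o*r + r^4 - r^3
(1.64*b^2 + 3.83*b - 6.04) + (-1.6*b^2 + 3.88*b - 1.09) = 0.0399999999999998*b^2 + 7.71*b - 7.13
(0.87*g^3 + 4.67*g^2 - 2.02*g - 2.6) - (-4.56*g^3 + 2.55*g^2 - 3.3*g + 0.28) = 5.43*g^3 + 2.12*g^2 + 1.28*g - 2.88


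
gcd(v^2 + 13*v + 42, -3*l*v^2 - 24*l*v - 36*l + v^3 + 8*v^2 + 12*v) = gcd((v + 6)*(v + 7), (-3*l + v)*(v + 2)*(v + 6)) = v + 6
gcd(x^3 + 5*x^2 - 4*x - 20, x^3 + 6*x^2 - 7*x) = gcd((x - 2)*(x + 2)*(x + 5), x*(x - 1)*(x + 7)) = 1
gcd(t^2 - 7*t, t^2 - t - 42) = t - 7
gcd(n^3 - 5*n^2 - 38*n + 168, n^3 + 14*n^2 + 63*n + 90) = n + 6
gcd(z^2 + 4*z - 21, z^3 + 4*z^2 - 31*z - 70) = z + 7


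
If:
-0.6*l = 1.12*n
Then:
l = -1.86666666666667*n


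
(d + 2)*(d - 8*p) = d^2 - 8*d*p + 2*d - 16*p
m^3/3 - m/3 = m*(m/3 + 1/3)*(m - 1)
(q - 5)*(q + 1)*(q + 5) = q^3 + q^2 - 25*q - 25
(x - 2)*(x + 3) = x^2 + x - 6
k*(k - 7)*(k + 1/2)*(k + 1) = k^4 - 11*k^3/2 - 10*k^2 - 7*k/2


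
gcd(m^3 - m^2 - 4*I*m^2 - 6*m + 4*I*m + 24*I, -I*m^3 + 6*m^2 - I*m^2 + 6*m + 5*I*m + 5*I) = 1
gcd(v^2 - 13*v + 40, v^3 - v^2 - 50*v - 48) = v - 8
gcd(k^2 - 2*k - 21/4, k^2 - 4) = 1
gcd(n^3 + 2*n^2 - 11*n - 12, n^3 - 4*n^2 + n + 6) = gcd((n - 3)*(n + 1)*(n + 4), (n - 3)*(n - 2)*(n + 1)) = n^2 - 2*n - 3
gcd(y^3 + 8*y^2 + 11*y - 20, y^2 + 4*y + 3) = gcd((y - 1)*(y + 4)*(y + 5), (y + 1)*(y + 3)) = 1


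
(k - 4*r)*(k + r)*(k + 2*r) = k^3 - k^2*r - 10*k*r^2 - 8*r^3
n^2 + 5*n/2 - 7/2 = (n - 1)*(n + 7/2)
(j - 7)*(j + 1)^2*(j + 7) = j^4 + 2*j^3 - 48*j^2 - 98*j - 49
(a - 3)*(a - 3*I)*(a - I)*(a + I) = a^4 - 3*a^3 - 3*I*a^3 + a^2 + 9*I*a^2 - 3*a - 3*I*a + 9*I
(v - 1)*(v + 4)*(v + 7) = v^3 + 10*v^2 + 17*v - 28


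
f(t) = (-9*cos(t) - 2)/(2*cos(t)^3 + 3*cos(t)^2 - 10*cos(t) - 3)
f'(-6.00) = -0.37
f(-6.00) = 1.32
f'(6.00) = 0.37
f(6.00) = 1.32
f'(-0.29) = 0.38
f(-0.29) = 1.32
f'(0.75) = -0.55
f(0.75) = 1.08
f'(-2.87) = -0.00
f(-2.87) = 0.87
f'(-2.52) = 0.06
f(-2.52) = 0.88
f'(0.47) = -0.51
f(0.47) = 1.24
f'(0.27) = -0.36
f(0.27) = 1.32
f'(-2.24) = 0.31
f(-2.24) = 0.92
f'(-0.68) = 0.56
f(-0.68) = 1.12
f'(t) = (-9*cos(t) - 2)*(6*sin(t)*cos(t)^2 + 6*sin(t)*cos(t) - 10*sin(t))/(2*cos(t)^3 + 3*cos(t)^2 - 10*cos(t) - 3)^2 + 9*sin(t)/(2*cos(t)^3 + 3*cos(t)^2 - 10*cos(t) - 3) = -(39*cos(t) + 39*cos(2*t)/2 + 9*cos(3*t) + 53/2)*sin(t)/((cos(t) + 3)^2*(3*cos(t) - cos(2*t))^2)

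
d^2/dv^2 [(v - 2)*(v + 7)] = 2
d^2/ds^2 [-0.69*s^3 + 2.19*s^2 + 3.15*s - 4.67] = 4.38 - 4.14*s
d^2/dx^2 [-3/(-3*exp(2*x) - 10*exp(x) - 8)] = 6*(4*(3*exp(x) + 5)^2*exp(x) - (6*exp(x) + 5)*(3*exp(2*x) + 10*exp(x) + 8))*exp(x)/(3*exp(2*x) + 10*exp(x) + 8)^3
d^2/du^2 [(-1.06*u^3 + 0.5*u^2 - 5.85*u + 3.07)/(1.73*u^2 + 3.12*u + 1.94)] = (-3.5527136788005e-15*u^5 + 1.4210854715202e-14*u^4 - 53.9363140000001*u^3 + 6.56480999999997*u^2 + 193.289916*u + 113.743508)/(5.177717*u^6 + 28.013544*u^5 + 67.940214*u^4 + 93.199392*u^3 + 76.187292*u^2 + 35.227296*u + 7.301384)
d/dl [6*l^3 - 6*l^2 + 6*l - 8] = 18*l^2 - 12*l + 6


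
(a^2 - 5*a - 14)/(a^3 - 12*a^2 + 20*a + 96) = (a - 7)/(a^2 - 14*a + 48)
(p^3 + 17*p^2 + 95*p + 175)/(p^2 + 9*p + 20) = (p^2 + 12*p + 35)/(p + 4)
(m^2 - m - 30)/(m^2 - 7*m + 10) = (m^2 - m - 30)/(m^2 - 7*m + 10)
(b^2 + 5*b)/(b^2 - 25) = b/(b - 5)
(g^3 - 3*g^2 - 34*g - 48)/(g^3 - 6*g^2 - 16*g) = (g + 3)/g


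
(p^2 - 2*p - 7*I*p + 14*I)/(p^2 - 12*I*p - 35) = (p - 2)/(p - 5*I)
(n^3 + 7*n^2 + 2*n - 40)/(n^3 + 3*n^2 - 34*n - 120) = (n - 2)/(n - 6)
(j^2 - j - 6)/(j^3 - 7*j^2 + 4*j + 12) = (j^2 - j - 6)/(j^3 - 7*j^2 + 4*j + 12)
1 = 1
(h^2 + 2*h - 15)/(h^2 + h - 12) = (h + 5)/(h + 4)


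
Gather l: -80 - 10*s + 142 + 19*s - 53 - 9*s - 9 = 0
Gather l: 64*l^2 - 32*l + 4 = 64*l^2 - 32*l + 4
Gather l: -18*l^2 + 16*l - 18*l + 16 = -18*l^2 - 2*l + 16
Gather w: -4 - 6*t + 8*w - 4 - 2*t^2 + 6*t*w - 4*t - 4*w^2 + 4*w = -2*t^2 - 10*t - 4*w^2 + w*(6*t + 12) - 8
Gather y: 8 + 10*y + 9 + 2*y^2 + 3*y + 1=2*y^2 + 13*y + 18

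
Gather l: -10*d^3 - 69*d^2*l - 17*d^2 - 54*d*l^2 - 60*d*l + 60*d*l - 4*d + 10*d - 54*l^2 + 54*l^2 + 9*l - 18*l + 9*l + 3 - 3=-10*d^3 - 69*d^2*l - 17*d^2 - 54*d*l^2 + 6*d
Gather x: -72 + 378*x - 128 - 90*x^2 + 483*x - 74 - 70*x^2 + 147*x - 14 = -160*x^2 + 1008*x - 288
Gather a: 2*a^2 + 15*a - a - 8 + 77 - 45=2*a^2 + 14*a + 24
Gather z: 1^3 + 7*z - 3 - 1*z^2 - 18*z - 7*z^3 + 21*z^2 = -7*z^3 + 20*z^2 - 11*z - 2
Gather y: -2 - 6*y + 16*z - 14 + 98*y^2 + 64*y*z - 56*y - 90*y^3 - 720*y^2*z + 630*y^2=-90*y^3 + y^2*(728 - 720*z) + y*(64*z - 62) + 16*z - 16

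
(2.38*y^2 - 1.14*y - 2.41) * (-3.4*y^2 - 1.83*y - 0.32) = -8.092*y^4 - 0.479400000000001*y^3 + 9.5186*y^2 + 4.7751*y + 0.7712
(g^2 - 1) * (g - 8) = g^3 - 8*g^2 - g + 8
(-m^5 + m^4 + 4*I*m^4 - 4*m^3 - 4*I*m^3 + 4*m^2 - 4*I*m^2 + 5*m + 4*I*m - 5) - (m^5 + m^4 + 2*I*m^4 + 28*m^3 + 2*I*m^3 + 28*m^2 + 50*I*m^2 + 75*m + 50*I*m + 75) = -2*m^5 + 2*I*m^4 - 32*m^3 - 6*I*m^3 - 24*m^2 - 54*I*m^2 - 70*m - 46*I*m - 80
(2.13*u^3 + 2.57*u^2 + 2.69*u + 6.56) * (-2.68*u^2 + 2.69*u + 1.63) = -5.7084*u^5 - 1.1579*u^4 + 3.176*u^3 - 6.1556*u^2 + 22.0311*u + 10.6928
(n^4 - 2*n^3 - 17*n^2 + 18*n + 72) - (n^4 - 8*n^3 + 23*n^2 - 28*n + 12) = 6*n^3 - 40*n^2 + 46*n + 60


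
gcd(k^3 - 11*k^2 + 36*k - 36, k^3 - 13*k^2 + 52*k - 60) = k^2 - 8*k + 12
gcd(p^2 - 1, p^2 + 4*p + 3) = p + 1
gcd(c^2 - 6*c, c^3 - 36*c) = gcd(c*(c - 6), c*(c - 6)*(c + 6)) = c^2 - 6*c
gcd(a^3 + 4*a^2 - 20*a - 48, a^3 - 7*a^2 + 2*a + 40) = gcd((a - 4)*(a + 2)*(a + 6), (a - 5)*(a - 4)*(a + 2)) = a^2 - 2*a - 8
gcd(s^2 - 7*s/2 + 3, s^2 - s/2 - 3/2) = s - 3/2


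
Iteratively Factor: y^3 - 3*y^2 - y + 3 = (y - 1)*(y^2 - 2*y - 3) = (y - 3)*(y - 1)*(y + 1)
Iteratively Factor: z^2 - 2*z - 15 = (z - 5)*(z + 3)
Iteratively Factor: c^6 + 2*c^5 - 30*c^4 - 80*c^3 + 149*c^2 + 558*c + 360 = (c + 4)*(c^5 - 2*c^4 - 22*c^3 + 8*c^2 + 117*c + 90) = (c + 1)*(c + 4)*(c^4 - 3*c^3 - 19*c^2 + 27*c + 90) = (c + 1)*(c + 2)*(c + 4)*(c^3 - 5*c^2 - 9*c + 45) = (c + 1)*(c + 2)*(c + 3)*(c + 4)*(c^2 - 8*c + 15) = (c - 5)*(c + 1)*(c + 2)*(c + 3)*(c + 4)*(c - 3)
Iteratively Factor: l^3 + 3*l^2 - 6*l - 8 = (l + 4)*(l^2 - l - 2) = (l - 2)*(l + 4)*(l + 1)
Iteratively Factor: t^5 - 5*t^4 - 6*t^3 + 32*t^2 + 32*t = (t + 1)*(t^4 - 6*t^3 + 32*t) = t*(t + 1)*(t^3 - 6*t^2 + 32) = t*(t + 1)*(t + 2)*(t^2 - 8*t + 16) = t*(t - 4)*(t + 1)*(t + 2)*(t - 4)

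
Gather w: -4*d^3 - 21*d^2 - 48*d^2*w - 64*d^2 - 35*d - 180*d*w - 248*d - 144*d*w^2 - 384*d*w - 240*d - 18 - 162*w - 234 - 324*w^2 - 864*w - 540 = -4*d^3 - 85*d^2 - 523*d + w^2*(-144*d - 324) + w*(-48*d^2 - 564*d - 1026) - 792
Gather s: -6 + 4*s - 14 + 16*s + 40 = 20*s + 20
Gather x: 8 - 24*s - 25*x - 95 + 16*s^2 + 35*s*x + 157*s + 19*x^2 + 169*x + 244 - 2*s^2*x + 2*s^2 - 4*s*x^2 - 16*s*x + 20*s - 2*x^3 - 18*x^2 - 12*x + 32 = 18*s^2 + 153*s - 2*x^3 + x^2*(1 - 4*s) + x*(-2*s^2 + 19*s + 132) + 189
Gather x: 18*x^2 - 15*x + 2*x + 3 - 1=18*x^2 - 13*x + 2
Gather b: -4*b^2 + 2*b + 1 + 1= -4*b^2 + 2*b + 2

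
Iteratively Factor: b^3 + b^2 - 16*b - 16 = (b + 1)*(b^2 - 16) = (b + 1)*(b + 4)*(b - 4)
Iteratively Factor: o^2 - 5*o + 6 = (o - 3)*(o - 2)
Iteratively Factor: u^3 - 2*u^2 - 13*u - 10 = (u - 5)*(u^2 + 3*u + 2) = (u - 5)*(u + 1)*(u + 2)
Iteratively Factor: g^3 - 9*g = (g - 3)*(g^2 + 3*g) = g*(g - 3)*(g + 3)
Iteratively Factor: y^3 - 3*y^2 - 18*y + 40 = (y + 4)*(y^2 - 7*y + 10) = (y - 2)*(y + 4)*(y - 5)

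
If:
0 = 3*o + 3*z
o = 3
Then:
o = 3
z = -3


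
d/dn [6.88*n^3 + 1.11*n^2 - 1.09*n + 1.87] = 20.64*n^2 + 2.22*n - 1.09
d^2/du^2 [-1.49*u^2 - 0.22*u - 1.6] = -2.98000000000000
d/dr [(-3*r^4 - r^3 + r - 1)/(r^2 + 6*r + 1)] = (-6*r^5 - 55*r^4 - 24*r^3 - 4*r^2 + 2*r + 7)/(r^4 + 12*r^3 + 38*r^2 + 12*r + 1)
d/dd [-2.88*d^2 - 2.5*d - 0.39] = -5.76*d - 2.5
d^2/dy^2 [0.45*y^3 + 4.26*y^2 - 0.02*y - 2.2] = 2.7*y + 8.52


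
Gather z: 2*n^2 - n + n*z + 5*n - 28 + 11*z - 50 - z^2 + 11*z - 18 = 2*n^2 + 4*n - z^2 + z*(n + 22) - 96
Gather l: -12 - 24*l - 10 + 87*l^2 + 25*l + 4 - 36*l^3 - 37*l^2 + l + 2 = -36*l^3 + 50*l^2 + 2*l - 16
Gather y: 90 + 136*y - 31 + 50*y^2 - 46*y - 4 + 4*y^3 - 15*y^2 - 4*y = 4*y^3 + 35*y^2 + 86*y + 55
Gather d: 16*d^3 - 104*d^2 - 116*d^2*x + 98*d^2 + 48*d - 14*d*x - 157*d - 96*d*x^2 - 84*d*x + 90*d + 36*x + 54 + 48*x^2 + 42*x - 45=16*d^3 + d^2*(-116*x - 6) + d*(-96*x^2 - 98*x - 19) + 48*x^2 + 78*x + 9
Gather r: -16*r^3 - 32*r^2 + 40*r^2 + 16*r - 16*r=-16*r^3 + 8*r^2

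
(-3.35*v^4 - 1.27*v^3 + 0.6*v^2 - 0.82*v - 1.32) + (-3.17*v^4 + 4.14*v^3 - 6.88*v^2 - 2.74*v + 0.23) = -6.52*v^4 + 2.87*v^3 - 6.28*v^2 - 3.56*v - 1.09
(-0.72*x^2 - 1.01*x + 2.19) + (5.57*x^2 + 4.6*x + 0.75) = 4.85*x^2 + 3.59*x + 2.94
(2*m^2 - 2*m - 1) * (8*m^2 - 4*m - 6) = 16*m^4 - 24*m^3 - 12*m^2 + 16*m + 6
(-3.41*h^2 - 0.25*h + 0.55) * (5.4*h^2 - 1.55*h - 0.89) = -18.414*h^4 + 3.9355*h^3 + 6.3924*h^2 - 0.63*h - 0.4895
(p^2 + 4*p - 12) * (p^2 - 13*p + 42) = p^4 - 9*p^3 - 22*p^2 + 324*p - 504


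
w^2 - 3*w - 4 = (w - 4)*(w + 1)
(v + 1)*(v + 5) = v^2 + 6*v + 5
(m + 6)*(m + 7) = m^2 + 13*m + 42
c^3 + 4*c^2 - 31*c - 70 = (c - 5)*(c + 2)*(c + 7)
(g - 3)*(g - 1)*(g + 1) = g^3 - 3*g^2 - g + 3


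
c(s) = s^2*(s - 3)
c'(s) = s^2 + 2*s*(s - 3)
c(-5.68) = -280.04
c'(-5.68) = 130.87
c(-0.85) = -2.78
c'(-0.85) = 7.27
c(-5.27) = -229.68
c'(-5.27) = 114.94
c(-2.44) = -32.39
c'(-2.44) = 32.50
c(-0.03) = -0.00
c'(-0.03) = 0.18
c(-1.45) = -9.36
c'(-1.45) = 15.01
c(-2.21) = -25.45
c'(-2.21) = 27.91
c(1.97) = -4.00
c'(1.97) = -0.18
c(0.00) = 0.00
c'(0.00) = 0.00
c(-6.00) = -324.00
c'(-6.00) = 144.00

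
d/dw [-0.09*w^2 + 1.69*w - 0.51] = 1.69 - 0.18*w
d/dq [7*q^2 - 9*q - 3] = 14*q - 9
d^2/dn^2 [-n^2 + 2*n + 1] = -2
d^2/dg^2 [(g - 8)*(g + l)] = 2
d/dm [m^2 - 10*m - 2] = 2*m - 10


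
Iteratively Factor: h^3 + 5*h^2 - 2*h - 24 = (h + 3)*(h^2 + 2*h - 8) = (h - 2)*(h + 3)*(h + 4)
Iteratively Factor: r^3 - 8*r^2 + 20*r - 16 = (r - 2)*(r^2 - 6*r + 8) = (r - 4)*(r - 2)*(r - 2)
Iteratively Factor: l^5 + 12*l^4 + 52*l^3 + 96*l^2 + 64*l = (l + 4)*(l^4 + 8*l^3 + 20*l^2 + 16*l) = (l + 2)*(l + 4)*(l^3 + 6*l^2 + 8*l) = l*(l + 2)*(l + 4)*(l^2 + 6*l + 8) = l*(l + 2)*(l + 4)^2*(l + 2)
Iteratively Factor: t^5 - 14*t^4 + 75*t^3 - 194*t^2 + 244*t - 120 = (t - 2)*(t^4 - 12*t^3 + 51*t^2 - 92*t + 60) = (t - 2)^2*(t^3 - 10*t^2 + 31*t - 30) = (t - 3)*(t - 2)^2*(t^2 - 7*t + 10) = (t - 5)*(t - 3)*(t - 2)^2*(t - 2)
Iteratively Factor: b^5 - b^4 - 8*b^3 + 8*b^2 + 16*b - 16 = (b - 2)*(b^4 + b^3 - 6*b^2 - 4*b + 8) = (b - 2)^2*(b^3 + 3*b^2 - 4) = (b - 2)^2*(b - 1)*(b^2 + 4*b + 4) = (b - 2)^2*(b - 1)*(b + 2)*(b + 2)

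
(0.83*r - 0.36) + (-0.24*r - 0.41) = 0.59*r - 0.77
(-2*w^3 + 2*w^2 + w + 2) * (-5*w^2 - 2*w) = 10*w^5 - 6*w^4 - 9*w^3 - 12*w^2 - 4*w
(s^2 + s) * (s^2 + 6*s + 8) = s^4 + 7*s^3 + 14*s^2 + 8*s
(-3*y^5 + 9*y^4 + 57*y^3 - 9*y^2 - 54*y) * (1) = -3*y^5 + 9*y^4 + 57*y^3 - 9*y^2 - 54*y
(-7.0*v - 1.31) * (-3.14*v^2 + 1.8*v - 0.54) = 21.98*v^3 - 8.4866*v^2 + 1.422*v + 0.7074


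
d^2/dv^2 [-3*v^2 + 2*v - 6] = -6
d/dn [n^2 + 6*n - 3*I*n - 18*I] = 2*n + 6 - 3*I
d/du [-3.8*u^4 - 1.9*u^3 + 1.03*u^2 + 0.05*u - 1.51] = -15.2*u^3 - 5.7*u^2 + 2.06*u + 0.05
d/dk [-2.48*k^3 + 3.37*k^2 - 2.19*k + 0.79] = -7.44*k^2 + 6.74*k - 2.19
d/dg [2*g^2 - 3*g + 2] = 4*g - 3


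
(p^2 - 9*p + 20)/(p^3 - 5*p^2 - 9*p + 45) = (p - 4)/(p^2 - 9)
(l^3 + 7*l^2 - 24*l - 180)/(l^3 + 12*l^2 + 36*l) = (l - 5)/l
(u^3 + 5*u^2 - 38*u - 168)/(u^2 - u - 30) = (u^2 + 11*u + 28)/(u + 5)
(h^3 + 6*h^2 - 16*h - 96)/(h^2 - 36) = (h^2 - 16)/(h - 6)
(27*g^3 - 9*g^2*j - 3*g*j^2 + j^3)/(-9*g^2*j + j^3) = (-3*g + j)/j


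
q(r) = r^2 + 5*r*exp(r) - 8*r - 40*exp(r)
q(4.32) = -1399.37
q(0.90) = -93.71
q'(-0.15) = -39.07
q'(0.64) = -67.03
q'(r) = 5*r*exp(r) + 2*r - 35*exp(r) - 8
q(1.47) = -151.60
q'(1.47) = -125.32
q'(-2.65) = -16.71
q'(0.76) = -73.19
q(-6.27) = 89.34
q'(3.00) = -403.71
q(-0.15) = -33.85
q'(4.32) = -1006.89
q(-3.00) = 30.26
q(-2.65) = 24.46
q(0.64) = -74.50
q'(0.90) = -81.22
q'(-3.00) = -16.49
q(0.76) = -82.91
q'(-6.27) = -20.67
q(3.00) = -517.14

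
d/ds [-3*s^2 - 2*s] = -6*s - 2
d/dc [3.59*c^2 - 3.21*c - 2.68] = 7.18*c - 3.21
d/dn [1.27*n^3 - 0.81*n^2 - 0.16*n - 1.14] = 3.81*n^2 - 1.62*n - 0.16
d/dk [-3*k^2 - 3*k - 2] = -6*k - 3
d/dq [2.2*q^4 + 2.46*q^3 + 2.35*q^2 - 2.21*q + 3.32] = 8.8*q^3 + 7.38*q^2 + 4.7*q - 2.21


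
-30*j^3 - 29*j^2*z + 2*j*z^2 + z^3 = (-5*j + z)*(j + z)*(6*j + z)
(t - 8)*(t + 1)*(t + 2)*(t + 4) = t^4 - t^3 - 42*t^2 - 104*t - 64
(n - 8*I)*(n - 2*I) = n^2 - 10*I*n - 16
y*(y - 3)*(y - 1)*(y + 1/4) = y^4 - 15*y^3/4 + 2*y^2 + 3*y/4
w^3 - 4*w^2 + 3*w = w*(w - 3)*(w - 1)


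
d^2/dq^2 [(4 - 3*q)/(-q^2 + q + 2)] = 2*((7 - 9*q)*(-q^2 + q + 2) - (2*q - 1)^2*(3*q - 4))/(-q^2 + q + 2)^3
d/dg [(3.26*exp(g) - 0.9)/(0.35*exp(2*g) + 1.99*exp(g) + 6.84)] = (-1.141*exp(2*g) + 0.63*exp(g) + 24.0894)*exp(g)/(0.1225*exp(4*g) + 1.393*exp(3*g) + 8.7481*exp(2*g) + 27.2232*exp(g) + 46.7856)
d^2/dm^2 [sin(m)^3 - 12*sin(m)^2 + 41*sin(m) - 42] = -9*sin(m)^3 + 48*sin(m)^2 - 35*sin(m) - 24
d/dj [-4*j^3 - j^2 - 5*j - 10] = -12*j^2 - 2*j - 5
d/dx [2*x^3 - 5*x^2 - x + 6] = 6*x^2 - 10*x - 1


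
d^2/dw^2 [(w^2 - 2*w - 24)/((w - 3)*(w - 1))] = 2*(2*w^3 - 81*w^2 + 306*w - 327)/(w^6 - 12*w^5 + 57*w^4 - 136*w^3 + 171*w^2 - 108*w + 27)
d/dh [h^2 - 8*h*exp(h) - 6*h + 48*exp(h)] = -8*h*exp(h) + 2*h + 40*exp(h) - 6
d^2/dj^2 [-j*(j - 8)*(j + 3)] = 10 - 6*j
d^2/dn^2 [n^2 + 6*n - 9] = 2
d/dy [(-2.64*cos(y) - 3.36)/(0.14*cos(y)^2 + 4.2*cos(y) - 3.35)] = (0.3696*sin(y)^2 - 0.940799999999999*cos(y) - 23.3256)*sin(y)/(0.14*cos(y)^2 + 4.2*cos(y) - 3.35)^2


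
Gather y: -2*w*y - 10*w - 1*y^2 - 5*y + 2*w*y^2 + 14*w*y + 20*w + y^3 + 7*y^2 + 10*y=10*w + y^3 + y^2*(2*w + 6) + y*(12*w + 5)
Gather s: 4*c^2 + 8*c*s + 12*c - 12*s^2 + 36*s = 4*c^2 + 12*c - 12*s^2 + s*(8*c + 36)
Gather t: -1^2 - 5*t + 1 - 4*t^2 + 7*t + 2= -4*t^2 + 2*t + 2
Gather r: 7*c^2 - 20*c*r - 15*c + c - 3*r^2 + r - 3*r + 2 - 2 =7*c^2 - 14*c - 3*r^2 + r*(-20*c - 2)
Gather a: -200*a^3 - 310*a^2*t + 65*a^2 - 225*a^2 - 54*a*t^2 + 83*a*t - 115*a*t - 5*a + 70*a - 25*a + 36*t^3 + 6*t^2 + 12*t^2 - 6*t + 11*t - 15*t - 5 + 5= -200*a^3 + a^2*(-310*t - 160) + a*(-54*t^2 - 32*t + 40) + 36*t^3 + 18*t^2 - 10*t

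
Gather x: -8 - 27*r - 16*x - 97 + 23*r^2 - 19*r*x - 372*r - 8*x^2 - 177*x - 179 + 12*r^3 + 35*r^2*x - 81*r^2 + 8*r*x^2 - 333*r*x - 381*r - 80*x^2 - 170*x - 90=12*r^3 - 58*r^2 - 780*r + x^2*(8*r - 88) + x*(35*r^2 - 352*r - 363) - 374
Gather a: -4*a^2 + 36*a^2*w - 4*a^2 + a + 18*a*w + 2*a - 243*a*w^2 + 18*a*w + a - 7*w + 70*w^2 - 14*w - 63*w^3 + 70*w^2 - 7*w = a^2*(36*w - 8) + a*(-243*w^2 + 36*w + 4) - 63*w^3 + 140*w^2 - 28*w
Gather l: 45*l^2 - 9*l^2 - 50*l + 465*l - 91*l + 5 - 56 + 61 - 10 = 36*l^2 + 324*l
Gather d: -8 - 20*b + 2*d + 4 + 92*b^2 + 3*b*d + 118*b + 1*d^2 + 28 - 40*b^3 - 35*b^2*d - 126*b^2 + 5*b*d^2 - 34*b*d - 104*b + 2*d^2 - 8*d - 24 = -40*b^3 - 34*b^2 - 6*b + d^2*(5*b + 3) + d*(-35*b^2 - 31*b - 6)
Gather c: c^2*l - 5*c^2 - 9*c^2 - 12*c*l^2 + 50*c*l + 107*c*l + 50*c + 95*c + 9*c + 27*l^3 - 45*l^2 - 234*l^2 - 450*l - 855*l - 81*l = c^2*(l - 14) + c*(-12*l^2 + 157*l + 154) + 27*l^3 - 279*l^2 - 1386*l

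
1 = 1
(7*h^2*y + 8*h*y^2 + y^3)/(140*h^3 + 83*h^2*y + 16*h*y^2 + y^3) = y*(h + y)/(20*h^2 + 9*h*y + y^2)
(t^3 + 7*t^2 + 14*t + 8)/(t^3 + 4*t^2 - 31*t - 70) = (t^2 + 5*t + 4)/(t^2 + 2*t - 35)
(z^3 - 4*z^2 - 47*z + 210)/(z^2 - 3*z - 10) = (z^2 + z - 42)/(z + 2)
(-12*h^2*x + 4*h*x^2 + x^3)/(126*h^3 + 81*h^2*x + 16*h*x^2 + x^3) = x*(-2*h + x)/(21*h^2 + 10*h*x + x^2)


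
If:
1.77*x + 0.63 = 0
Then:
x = -0.36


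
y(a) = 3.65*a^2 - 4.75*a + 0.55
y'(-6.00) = -48.55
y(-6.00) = 160.45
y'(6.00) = 39.05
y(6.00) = 103.45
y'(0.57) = -0.59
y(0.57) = -0.97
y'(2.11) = 10.65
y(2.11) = 6.78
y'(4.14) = 25.47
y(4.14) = 43.44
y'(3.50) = 20.80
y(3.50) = 28.64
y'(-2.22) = -20.96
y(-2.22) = 29.08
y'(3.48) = 20.65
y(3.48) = 28.22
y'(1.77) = 8.17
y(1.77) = 3.58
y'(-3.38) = -29.42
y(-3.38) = 58.30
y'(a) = 7.3*a - 4.75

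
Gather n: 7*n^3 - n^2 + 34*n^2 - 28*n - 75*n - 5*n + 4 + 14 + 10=7*n^3 + 33*n^2 - 108*n + 28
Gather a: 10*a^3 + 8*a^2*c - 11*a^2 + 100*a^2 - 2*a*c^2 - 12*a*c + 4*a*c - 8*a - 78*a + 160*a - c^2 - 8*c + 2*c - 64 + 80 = 10*a^3 + a^2*(8*c + 89) + a*(-2*c^2 - 8*c + 74) - c^2 - 6*c + 16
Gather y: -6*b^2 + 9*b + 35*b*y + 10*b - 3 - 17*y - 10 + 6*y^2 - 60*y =-6*b^2 + 19*b + 6*y^2 + y*(35*b - 77) - 13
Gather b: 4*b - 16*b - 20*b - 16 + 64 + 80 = 128 - 32*b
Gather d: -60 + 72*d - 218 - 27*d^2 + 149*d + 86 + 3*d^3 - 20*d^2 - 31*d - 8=3*d^3 - 47*d^2 + 190*d - 200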